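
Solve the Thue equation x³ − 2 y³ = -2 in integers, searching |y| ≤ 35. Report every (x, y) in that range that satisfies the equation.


The equation is x³ - 2y³ = -2. For fixed y, x³ = 2·y³ − 2, so a solution requires the RHS to be a perfect cube.
Strategy: iterate y from -35 to 35, compute RHS = 2·y³ − 2, and check whether it is a (positive or negative) perfect cube.
Check small values of y:
  y = 0: RHS = -2 is not a perfect cube.
  y = 1: RHS = 0 = (0)³ ⇒ x = 0 works.
  y = -1: RHS = -4 is not a perfect cube.
  y = 2: RHS = 14 is not a perfect cube.
  y = -2: RHS = -18 is not a perfect cube.
  y = 3: RHS = 52 is not a perfect cube.
  y = -3: RHS = -56 is not a perfect cube.
Continuing the search up to |y| = 35 finds no further solutions beyond those listed.
Collected solutions: (0, 1).

Solutions (with |y| ≤ 35): (0, 1).


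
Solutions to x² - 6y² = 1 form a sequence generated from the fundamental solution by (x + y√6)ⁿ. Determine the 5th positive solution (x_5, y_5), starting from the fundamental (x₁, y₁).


Step 1: Find the fundamental solution (x₁, y₁) of x² - 6y² = 1.
  Expand √6 as a continued fraction. a₀ = ⌊√6⌋ = 2; iterate m_{k+1} = d_k·a_k − m_k, d_{k+1} = (6 − m_{k+1}²)/d_k, a_{k+1} = ⌊(a₀ + m_{k+1})/d_{k+1}⌋ (starting m₀ = 0, d₀ = 1), with convergents p_k = a_k·p_{k-1} + p_{k-2}, q_k = a_k·q_{k-1} + q_{k-2} (p₋₁ = 1, q₋₁ = 0):
  k = 0: a₀ = 2; p₀/q₀ = 2/1; p₀² − 6·q₀² = 4 − 6 = -2.
  k = 1: m = 2, d = 2, a = ⌊(2 + 2)/2⌋ = 2; p/q = (2·2 + 1)/(2·1 + 0) = 5/2; p² − 6·q² = 25 − 24 = 1.
  The first convergent with p² − 6·q² = 1 gives the fundamental solution (x₁, y₁) = (5, 2).
Step 2: Apply the recurrence (x_{n+1}, y_{n+1}) = (x₁x_n + 6y₁y_n, x₁y_n + y₁x_n) repeatedly.
  From (x_1, y_1) = (5, 2): x_2 = 5·5 + 6·2·2 = 49; y_2 = 5·2 + 2·5 = 20.
  From (x_2, y_2) = (49, 20): x_3 = 5·49 + 6·2·20 = 485; y_3 = 5·20 + 2·49 = 198.
  From (x_3, y_3) = (485, 198): x_4 = 5·485 + 6·2·198 = 4801; y_4 = 5·198 + 2·485 = 1960.
  From (x_4, y_4) = (4801, 1960): x_5 = 5·4801 + 6·2·1960 = 47525; y_5 = 5·1960 + 2·4801 = 19402.
Step 3: Verify x_5² - 6·y_5² = 2258625625 - 2258625624 = 1 (should be 1). ✓

(x_1, y_1) = (5, 2); (x_5, y_5) = (47525, 19402).


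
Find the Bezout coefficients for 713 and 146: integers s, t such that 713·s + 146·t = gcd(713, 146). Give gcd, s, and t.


Euclidean algorithm on (713, 146) — divide until remainder is 0:
  713 = 4 · 146 + 129
  146 = 1 · 129 + 17
  129 = 7 · 17 + 10
  17 = 1 · 10 + 7
  10 = 1 · 7 + 3
  7 = 2 · 3 + 1
  3 = 3 · 1 + 0
gcd(713, 146) = 1.
Track Bezout coefficients alongside the remainders: start with r₀ = 713 = a·1 + b·0 (s = 1, t = 0) and r₁ = 146 = a·0 + b·1 (s = 0, t = 1); each new remainder r_{k+1} = r_{k-1} − q_k·r_k inherits s_{k+1} = s_{k-1} − q_k·s_k, t_{k+1} = t_{k-1} − q_k·t_k, so r_k = a·s_k + b·t_k at every step:
  q = 4: r = 129, s = 1 − 4·0 = 1, t = 0 − 4·1 = -4  (check: 713·1 + 146·(-4) = 129)
  q = 1: r = 17, s = 0 − 1·1 = -1, t = 1 − 1·(-4) = 5  (check: 713·(-1) + 146·5 = 17)
  q = 7: r = 10, s = 1 − 7·(-1) = 8, t = -4 − 7·5 = -39  (check: 713·8 + 146·(-39) = 10)
  q = 1: r = 7, s = -1 − 1·8 = -9, t = 5 − 1·(-39) = 44  (check: 713·(-9) + 146·44 = 7)
  q = 1: r = 3, s = 8 − 1·(-9) = 17, t = -39 − 1·44 = -83  (check: 713·17 + 146·(-83) = 3)
  q = 2: r = 1, s = -9 − 2·17 = -43, t = 44 − 2·(-83) = 210  (check: 713·(-43) + 146·210 = 1)
The row with r = 1 (the gcd) gives the Bezout coefficients s = -43, t = 210.
Result: 713 · (-43) + 146 · (210) = 1.

gcd(713, 146) = 1; s = -43, t = 210 (check: 713·(-43) + 146·210 = 1).


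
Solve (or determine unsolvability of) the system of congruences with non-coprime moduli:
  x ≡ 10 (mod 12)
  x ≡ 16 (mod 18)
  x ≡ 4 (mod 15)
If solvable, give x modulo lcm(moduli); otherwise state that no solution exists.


Moduli 12, 18, 15 are not pairwise coprime, so CRT works modulo lcm(m_i) when all pairwise compatibility conditions hold.
Pairwise compatibility: gcd(m_i, m_j) must divide a_i - a_j for every pair.
Merge one congruence at a time:
  Start: x ≡ 10 (mod 12).
  Combine with x ≡ 16 (mod 18): gcd(12, 18) = 6; 16 - 10 = 6, which IS divisible by 6, so compatible.
    Write x = 10 + 12·t and substitute into x ≡ 16 (mod 18): 12·t ≡ 16 − 10 = 6 (mod 18).
    Divide the congruence (and modulus) by g = 6: 2·t ≡ 1 (mod 3).
    The inverse of 2 mod 3 is 2 (since 2·2 = 4 = 1·3 + 1), so t ≡ 2·1 = 2 ≡ 2 (mod 3).
    Then x = 10 + 12·2 = 34, valid modulo lcm(12, 18) = 36: x ≡ 34 (mod 36).
  Combine with x ≡ 4 (mod 15): gcd(36, 15) = 3; 4 - 34 = -30, which IS divisible by 3, so compatible.
    Write x = 34 + 36·t and substitute into x ≡ 4 (mod 15): 36·t ≡ 4 − 34 = -30 (mod 15).
    Divide the congruence (and modulus) by g = 3: 12·t ≡ -10 (mod 5).
    Reduce coefficients mod 5: 2·t ≡ 0 (mod 5).
    The inverse of 2 mod 5 is 3 (since 2·3 = 6 = 1·5 + 1), so t ≡ 3·0 = 0 ≡ 0 (mod 5).
    Then x = 34 + 36·0 = 34, valid modulo lcm(36, 15) = 180: x ≡ 34 (mod 180).
Verify: 34 mod 12 = 10, 34 mod 18 = 16, 34 mod 15 = 4.

x ≡ 34 (mod 180).


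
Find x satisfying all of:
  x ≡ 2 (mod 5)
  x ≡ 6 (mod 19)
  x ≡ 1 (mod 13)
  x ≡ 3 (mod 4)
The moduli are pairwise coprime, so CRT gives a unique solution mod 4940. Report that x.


Product of moduli M = 5 · 19 · 13 · 4 = 4940.
Merge one congruence at a time:
  Start: x ≡ 2 (mod 5).
  Combine with x ≡ 6 (mod 19); new modulus lcm = 95.
    Write x = 2 + 5·t and substitute into x ≡ 6 (mod 19): 5·t ≡ 6 − 2 = 4 (mod 19).
    The inverse of 5 mod 19 is 4 (since 5·4 = 20 = 1·19 + 1), so t ≡ 4·4 = 16 ≡ 16 (mod 19).
    Then x = 2 + 5·16 = 82, valid modulo lcm(5, 19) = 95: x ≡ 82 (mod 95).
  Combine with x ≡ 1 (mod 13); new modulus lcm = 1235.
    Write x = 82 + 95·t and substitute into x ≡ 1 (mod 13): 95·t ≡ 1 − 82 = -81 (mod 13).
    Reduce coefficients mod 13: 4·t ≡ 10 (mod 13).
    The inverse of 4 mod 13 is 10 (since 4·10 = 40 = 3·13 + 1), so t ≡ 10·10 = 100 ≡ 9 (mod 13).
    Then x = 82 + 95·9 = 937, valid modulo lcm(95, 13) = 1235: x ≡ 937 (mod 1235).
  Combine with x ≡ 3 (mod 4); new modulus lcm = 4940.
    Write x = 937 + 1235·t and substitute into x ≡ 3 (mod 4): 1235·t ≡ 3 − 937 = -934 (mod 4).
    Reduce coefficients mod 4: 3·t ≡ 2 (mod 4).
    The inverse of 3 mod 4 is 3 (since 3·3 = 9 = 2·4 + 1), so t ≡ 3·2 = 6 ≡ 2 (mod 4).
    Then x = 937 + 1235·2 = 3407, valid modulo lcm(1235, 4) = 4940: x ≡ 3407 (mod 4940).
Verify against each original: 3407 mod 5 = 2, 3407 mod 19 = 6, 3407 mod 13 = 1, 3407 mod 4 = 3.

x ≡ 3407 (mod 4940).


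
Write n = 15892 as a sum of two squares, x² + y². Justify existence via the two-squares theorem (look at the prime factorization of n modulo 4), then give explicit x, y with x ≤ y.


Step 1: Factor n = 15892 = 2^2 · 29 · 137.
Step 2: Check the mod-4 condition on each prime factor: 2 = 2 (special); 29 ≡ 1 (mod 4), exponent 1; 137 ≡ 1 (mod 4), exponent 1.
All primes ≡ 3 (mod 4) appear to even exponent (or don't appear), so by the two-squares theorem n IS expressible as a sum of two squares.
Step 3: Build a representation. Group n = k² · m with k = 2 and m = 29 · 137 = 3973 (a product of primes ≡ 1 (mod 4)); a representation of m scales to one of n via (k·x)² + (k·y)² = k²(x² + y²). Each prime p ≡ 1 (mod 4) is itself a sum of two squares; find a² by testing p − a² for a perfect square:
  29: 29 − 1² = 28, 29 − 2² = 25 = 5² ⇒ 29 = 2² + 5².
  137: 137 − 1² = 136, 137 − 2² = 133, 137 − 3² = 128, 137 − 4² = 121 = 11² ⇒ 137 = 4² + 11².
  Combine using the Brahmagupta–Fibonacci identity (a² + b²)(c² + d²) = (ac − bd)² + (ad + bc)² = (ac + bd)² + (ad − bc)²:
  29 · 137 = 3973: from (2² + 5²)(4² + 11²), take (2·4 − 5·11, 2·11 + 5·4) = (8 − 55, 22 + 20) = (-47, 42); dropping signs (only squares matter) gives (47, 42); check 47² + 42² = 2209 + 1764 = 3973 ✓.
  Scale by k = 2: (2·47, 2·42) = (94, 84).
Step 4: Order so x ≤ y and verify: 84² + 94² = 7056 + 8836 = 15892 = n. ✓

n = 15892 = 84² + 94² (one valid representation with x ≤ y).


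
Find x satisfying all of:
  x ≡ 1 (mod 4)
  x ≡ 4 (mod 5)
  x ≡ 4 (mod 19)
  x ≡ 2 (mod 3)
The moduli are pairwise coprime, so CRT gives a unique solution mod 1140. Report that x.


Product of moduli M = 4 · 5 · 19 · 3 = 1140.
Merge one congruence at a time:
  Start: x ≡ 1 (mod 4).
  Combine with x ≡ 4 (mod 5); new modulus lcm = 20.
    Write x = 1 + 4·t and substitute into x ≡ 4 (mod 5): 4·t ≡ 4 − 1 = 3 (mod 5).
    The inverse of 4 mod 5 is 4 (since 4·4 = 16 = 3·5 + 1), so t ≡ 4·3 = 12 ≡ 2 (mod 5).
    Then x = 1 + 4·2 = 9, valid modulo lcm(4, 5) = 20: x ≡ 9 (mod 20).
  Combine with x ≡ 4 (mod 19); new modulus lcm = 380.
    Write x = 9 + 20·t and substitute into x ≡ 4 (mod 19): 20·t ≡ 4 − 9 = -5 (mod 19).
    Reduce coefficients mod 19: 1·t ≡ 14 (mod 19).
    So t ≡ 14 (mod 19).
    Then x = 9 + 20·14 = 289, valid modulo lcm(20, 19) = 380: x ≡ 289 (mod 380).
  Combine with x ≡ 2 (mod 3); new modulus lcm = 1140.
    Write x = 289 + 380·t and substitute into x ≡ 2 (mod 3): 380·t ≡ 2 − 289 = -287 (mod 3).
    Reduce coefficients mod 3: 2·t ≡ 1 (mod 3).
    The inverse of 2 mod 3 is 2 (since 2·2 = 4 = 1·3 + 1), so t ≡ 2·1 = 2 ≡ 2 (mod 3).
    Then x = 289 + 380·2 = 1049, valid modulo lcm(380, 3) = 1140: x ≡ 1049 (mod 1140).
Verify against each original: 1049 mod 4 = 1, 1049 mod 5 = 4, 1049 mod 19 = 4, 1049 mod 3 = 2.

x ≡ 1049 (mod 1140).


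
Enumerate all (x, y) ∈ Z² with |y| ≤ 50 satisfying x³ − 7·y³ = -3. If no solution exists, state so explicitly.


The equation is x³ - 7y³ = -3. For fixed y, x³ = 7·y³ − 3, so a solution requires the RHS to be a perfect cube.
Strategy: iterate y from -50 to 50, compute RHS = 7·y³ − 3, and check whether it is a (positive or negative) perfect cube.
Check small values of y:
  y = 0: RHS = -3 is not a perfect cube.
  y = 1: RHS = 4 is not a perfect cube.
  y = -1: RHS = -10 is not a perfect cube.
  y = 2: RHS = 53 is not a perfect cube.
  y = -2: RHS = -59 is not a perfect cube.
  y = 3: RHS = 186 is not a perfect cube.
  y = -3: RHS = -192 is not a perfect cube.
Continuing the search up to |y| = 50 finds no solutions either.
No (x, y) in the scanned range satisfies the equation.

No integer solutions with |y| ≤ 50.


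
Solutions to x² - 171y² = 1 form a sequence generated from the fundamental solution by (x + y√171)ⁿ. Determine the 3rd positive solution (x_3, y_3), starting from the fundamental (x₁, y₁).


Step 1: Find the fundamental solution (x₁, y₁) of x² - 171y² = 1.
  Expand √171 as a continued fraction. a₀ = ⌊√171⌋ = 13; iterate m_{k+1} = d_k·a_k − m_k, d_{k+1} = (171 − m_{k+1}²)/d_k, a_{k+1} = ⌊(a₀ + m_{k+1})/d_{k+1}⌋ (starting m₀ = 0, d₀ = 1), with convergents p_k = a_k·p_{k-1} + p_{k-2}, q_k = a_k·q_{k-1} + q_{k-2} (p₋₁ = 1, q₋₁ = 0):
  k = 0: a₀ = 13; p₀/q₀ = 13/1; p₀² − 171·q₀² = 169 − 171 = -2.
  k = 1: m = 13, d = 2, a = ⌊(13 + 13)/2⌋ = 13; p/q = (13·13 + 1)/(13·1 + 0) = 170/13; p² − 171·q² = 28900 − 28899 = 1.
  The first convergent with p² − 171·q² = 1 gives the fundamental solution (x₁, y₁) = (170, 13).
Step 2: Apply the recurrence (x_{n+1}, y_{n+1}) = (x₁x_n + 171y₁y_n, x₁y_n + y₁x_n) repeatedly.
  From (x_1, y_1) = (170, 13): x_2 = 170·170 + 171·13·13 = 57799; y_2 = 170·13 + 13·170 = 4420.
  From (x_2, y_2) = (57799, 4420): x_3 = 170·57799 + 171·13·4420 = 19651490; y_3 = 170·4420 + 13·57799 = 1502787.
Step 3: Verify x_3² - 171·y_3² = 386181059220100 - 386181059220099 = 1 (should be 1). ✓

(x_1, y_1) = (170, 13); (x_3, y_3) = (19651490, 1502787).


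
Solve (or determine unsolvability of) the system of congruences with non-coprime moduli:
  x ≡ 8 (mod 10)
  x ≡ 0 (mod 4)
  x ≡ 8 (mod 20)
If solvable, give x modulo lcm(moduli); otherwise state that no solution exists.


Moduli 10, 4, 20 are not pairwise coprime, so CRT works modulo lcm(m_i) when all pairwise compatibility conditions hold.
Pairwise compatibility: gcd(m_i, m_j) must divide a_i - a_j for every pair.
Merge one congruence at a time:
  Start: x ≡ 8 (mod 10).
  Combine with x ≡ 0 (mod 4): gcd(10, 4) = 2; 0 - 8 = -8, which IS divisible by 2, so compatible.
    Write x = 8 + 10·t and substitute into x ≡ 0 (mod 4): 10·t ≡ 0 − 8 = -8 (mod 4).
    Divide the congruence (and modulus) by g = 2: 5·t ≡ -4 (mod 2).
    Reduce coefficients mod 2: 1·t ≡ 0 (mod 2).
    So t ≡ 0 (mod 2).
    Then x = 8 + 10·0 = 8, valid modulo lcm(10, 4) = 20: x ≡ 8 (mod 20).
  Combine with x ≡ 8 (mod 20): gcd(20, 20) = 20; 8 - 8 = 0, which IS divisible by 20, so compatible.
    Write x = 8 + 20·t and substitute into x ≡ 8 (mod 20): 20·t ≡ 8 − 8 = 0 (mod 20).
    Divide the congruence (and modulus) by g = 20: 1·t ≡ 0 (mod 1).
    Modulo 1 every t works; take t = 0.
    Then x = 8 + 20·0 = 8, valid modulo lcm(20, 20) = 20: x ≡ 8 (mod 20).
Verify: 8 mod 10 = 8, 8 mod 4 = 0, 8 mod 20 = 8.

x ≡ 8 (mod 20).


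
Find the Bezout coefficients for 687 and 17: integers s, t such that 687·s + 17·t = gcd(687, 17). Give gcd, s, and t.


Euclidean algorithm on (687, 17) — divide until remainder is 0:
  687 = 40 · 17 + 7
  17 = 2 · 7 + 3
  7 = 2 · 3 + 1
  3 = 3 · 1 + 0
gcd(687, 17) = 1.
Track Bezout coefficients alongside the remainders: start with r₀ = 687 = a·1 + b·0 (s = 1, t = 0) and r₁ = 17 = a·0 + b·1 (s = 0, t = 1); each new remainder r_{k+1} = r_{k-1} − q_k·r_k inherits s_{k+1} = s_{k-1} − q_k·s_k, t_{k+1} = t_{k-1} − q_k·t_k, so r_k = a·s_k + b·t_k at every step:
  q = 40: r = 7, s = 1 − 40·0 = 1, t = 0 − 40·1 = -40  (check: 687·1 + 17·(-40) = 7)
  q = 2: r = 3, s = 0 − 2·1 = -2, t = 1 − 2·(-40) = 81  (check: 687·(-2) + 17·81 = 3)
  q = 2: r = 1, s = 1 − 2·(-2) = 5, t = -40 − 2·81 = -202  (check: 687·5 + 17·(-202) = 1)
The row with r = 1 (the gcd) gives the Bezout coefficients s = 5, t = -202.
Result: 687 · (5) + 17 · (-202) = 1.

gcd(687, 17) = 1; s = 5, t = -202 (check: 687·5 + 17·(-202) = 1).


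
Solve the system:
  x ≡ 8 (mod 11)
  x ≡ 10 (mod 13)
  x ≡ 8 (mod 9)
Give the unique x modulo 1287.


Moduli 11, 13, 9 are pairwise coprime; by CRT there is a unique solution modulo M = 11 · 13 · 9 = 1287.
Solve pairwise, accumulating the modulus:
  Start with x ≡ 8 (mod 11).
  Combine with x ≡ 10 (mod 13): since gcd(11, 13) = 1, we get a unique residue mod 143.
    Write x = 8 + 11·t and substitute into x ≡ 10 (mod 13): 11·t ≡ 10 − 8 = 2 (mod 13).
    The inverse of 11 mod 13 is 6 (since 11·6 = 66 = 5·13 + 1), so t ≡ 6·2 = 12 ≡ 12 (mod 13).
    Then x = 8 + 11·12 = 140, valid modulo lcm(11, 13) = 143: x ≡ 140 (mod 143).
  Combine with x ≡ 8 (mod 9): since gcd(143, 9) = 1, we get a unique residue mod 1287.
    Write x = 140 + 143·t and substitute into x ≡ 8 (mod 9): 143·t ≡ 8 − 140 = -132 (mod 9).
    Reduce coefficients mod 9: 8·t ≡ 3 (mod 9).
    The inverse of 8 mod 9 is 8 (since 8·8 = 64 = 7·9 + 1), so t ≡ 8·3 = 24 ≡ 6 (mod 9).
    Then x = 140 + 143·6 = 998, valid modulo lcm(143, 9) = 1287: x ≡ 998 (mod 1287).
Verify: 998 mod 11 = 8 ✓, 998 mod 13 = 10 ✓, 998 mod 9 = 8 ✓.

x ≡ 998 (mod 1287).


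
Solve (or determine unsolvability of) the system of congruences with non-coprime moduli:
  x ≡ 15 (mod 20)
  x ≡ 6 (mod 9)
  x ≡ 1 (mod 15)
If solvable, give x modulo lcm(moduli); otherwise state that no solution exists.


Moduli 20, 9, 15 are not pairwise coprime, so CRT works modulo lcm(m_i) when all pairwise compatibility conditions hold.
Pairwise compatibility: gcd(m_i, m_j) must divide a_i - a_j for every pair.
Merge one congruence at a time:
  Start: x ≡ 15 (mod 20).
  Combine with x ≡ 6 (mod 9): gcd(20, 9) = 1; 6 - 15 = -9, which IS divisible by 1, so compatible.
    Write x = 15 + 20·t and substitute into x ≡ 6 (mod 9): 20·t ≡ 6 − 15 = -9 (mod 9).
    Reduce coefficients mod 9: 2·t ≡ 0 (mod 9).
    The inverse of 2 mod 9 is 5 (since 2·5 = 10 = 1·9 + 1), so t ≡ 5·0 = 0 ≡ 0 (mod 9).
    Then x = 15 + 20·0 = 15, valid modulo lcm(20, 9) = 180: x ≡ 15 (mod 180).
  Combine with x ≡ 1 (mod 15): gcd(180, 15) = 15, and 1 - 15 = -14 is NOT divisible by 15.
    ⇒ system is inconsistent (no integer solution).

No solution (the system is inconsistent).


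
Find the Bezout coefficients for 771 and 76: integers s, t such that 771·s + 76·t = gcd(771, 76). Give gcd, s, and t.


Euclidean algorithm on (771, 76) — divide until remainder is 0:
  771 = 10 · 76 + 11
  76 = 6 · 11 + 10
  11 = 1 · 10 + 1
  10 = 10 · 1 + 0
gcd(771, 76) = 1.
Track Bezout coefficients alongside the remainders: start with r₀ = 771 = a·1 + b·0 (s = 1, t = 0) and r₁ = 76 = a·0 + b·1 (s = 0, t = 1); each new remainder r_{k+1} = r_{k-1} − q_k·r_k inherits s_{k+1} = s_{k-1} − q_k·s_k, t_{k+1} = t_{k-1} − q_k·t_k, so r_k = a·s_k + b·t_k at every step:
  q = 10: r = 11, s = 1 − 10·0 = 1, t = 0 − 10·1 = -10  (check: 771·1 + 76·(-10) = 11)
  q = 6: r = 10, s = 0 − 6·1 = -6, t = 1 − 6·(-10) = 61  (check: 771·(-6) + 76·61 = 10)
  q = 1: r = 1, s = 1 − 1·(-6) = 7, t = -10 − 1·61 = -71  (check: 771·7 + 76·(-71) = 1)
The row with r = 1 (the gcd) gives the Bezout coefficients s = 7, t = -71.
Result: 771 · (7) + 76 · (-71) = 1.

gcd(771, 76) = 1; s = 7, t = -71 (check: 771·7 + 76·(-71) = 1).


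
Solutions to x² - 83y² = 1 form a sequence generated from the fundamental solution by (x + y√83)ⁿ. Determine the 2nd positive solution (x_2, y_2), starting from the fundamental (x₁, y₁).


Step 1: Find the fundamental solution (x₁, y₁) of x² - 83y² = 1.
  Expand √83 as a continued fraction. a₀ = ⌊√83⌋ = 9; iterate m_{k+1} = d_k·a_k − m_k, d_{k+1} = (83 − m_{k+1}²)/d_k, a_{k+1} = ⌊(a₀ + m_{k+1})/d_{k+1}⌋ (starting m₀ = 0, d₀ = 1), with convergents p_k = a_k·p_{k-1} + p_{k-2}, q_k = a_k·q_{k-1} + q_{k-2} (p₋₁ = 1, q₋₁ = 0):
  k = 0: a₀ = 9; p₀/q₀ = 9/1; p₀² − 83·q₀² = 81 − 83 = -2.
  k = 1: m = 9, d = 2, a = ⌊(9 + 9)/2⌋ = 9; p/q = (9·9 + 1)/(9·1 + 0) = 82/9; p² − 83·q² = 6724 − 6723 = 1.
  The first convergent with p² − 83·q² = 1 gives the fundamental solution (x₁, y₁) = (82, 9).
Step 2: Apply the recurrence (x_{n+1}, y_{n+1}) = (x₁x_n + 83y₁y_n, x₁y_n + y₁x_n) repeatedly.
  From (x_1, y_1) = (82, 9): x_2 = 82·82 + 83·9·9 = 13447; y_2 = 82·9 + 9·82 = 1476.
Step 3: Verify x_2² - 83·y_2² = 180821809 - 180821808 = 1 (should be 1). ✓

(x_1, y_1) = (82, 9); (x_2, y_2) = (13447, 1476).


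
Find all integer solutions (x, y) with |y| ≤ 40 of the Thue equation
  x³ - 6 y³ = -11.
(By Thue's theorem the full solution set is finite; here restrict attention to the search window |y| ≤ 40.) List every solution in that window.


The equation is x³ - 6y³ = -11. For fixed y, x³ = 6·y³ − 11, so a solution requires the RHS to be a perfect cube.
Strategy: iterate y from -40 to 40, compute RHS = 6·y³ − 11, and check whether it is a (positive or negative) perfect cube.
Check small values of y:
  y = 0: RHS = -11 is not a perfect cube.
  y = 1: RHS = -5 is not a perfect cube.
  y = -1: RHS = -17 is not a perfect cube.
  y = 2: RHS = 37 is not a perfect cube.
  y = -2: RHS = -59 is not a perfect cube.
  y = 3: RHS = 151 is not a perfect cube.
  y = -3: RHS = -173 is not a perfect cube.
Continuing the search up to |y| = 40 finds no solutions either.
No (x, y) in the scanned range satisfies the equation.

No integer solutions with |y| ≤ 40.


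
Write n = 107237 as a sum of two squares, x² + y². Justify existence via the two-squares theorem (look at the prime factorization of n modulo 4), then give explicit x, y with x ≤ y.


Step 1: Factor n = 107237 = 13 · 73 · 113.
Step 2: Check the mod-4 condition on each prime factor: 13 ≡ 1 (mod 4), exponent 1; 73 ≡ 1 (mod 4), exponent 1; 113 ≡ 1 (mod 4), exponent 1.
All primes ≡ 3 (mod 4) appear to even exponent (or don't appear), so by the two-squares theorem n IS expressible as a sum of two squares.
Step 3: Build a representation. Here n = 13 · 73 · 113 is a product of primes ≡ 1 (mod 4). Each prime p ≡ 1 (mod 4) is itself a sum of two squares; find a² by testing p − a² for a perfect square:
  13: 13 − 1² = 12, 13 − 2² = 9 = 3² ⇒ 13 = 2² + 3².
  73: 73 − 1² = 72, 73 − 2² = 69, 73 − 3² = 64 = 8² ⇒ 73 = 3² + 8².
  113: 113 − 1² = 112, 113 − 2² = 109, 113 − 3² = 104, 113 − 4² = 97, 113 − 5² = 88, 113 − 6² = 77, 113 − 7² = 64 = 8² ⇒ 113 = 7² + 8².
  Combine using the Brahmagupta–Fibonacci identity (a² + b²)(c² + d²) = (ac − bd)² + (ad + bc)² = (ac + bd)² + (ad − bc)²:
  13 · 73 = 949: from (2² + 3²)(3² + 8²), take (2·3 − 3·8, 2·8 + 3·3) = (6 − 24, 16 + 9) = (-18, 25); dropping signs (only squares matter) gives (18, 25); check 18² + 25² = 324 + 625 = 949 ✓.
  949 · 113 = 107237: from (18² + 25²)(7² + 8²), take (18·7 − 25·8, 18·8 + 25·7) = (126 − 200, 144 + 175) = (-74, 319); dropping signs (only squares matter) gives (74, 319); check 74² + 319² = 5476 + 101761 = 107237 ✓.
Step 4: Order so x ≤ y and verify: 74² + 319² = 5476 + 101761 = 107237 = n. ✓

n = 107237 = 74² + 319² (one valid representation with x ≤ y).


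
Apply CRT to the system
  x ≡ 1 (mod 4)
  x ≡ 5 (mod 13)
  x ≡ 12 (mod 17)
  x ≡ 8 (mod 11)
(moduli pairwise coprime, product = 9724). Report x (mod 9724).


Product of moduli M = 4 · 13 · 17 · 11 = 9724.
Merge one congruence at a time:
  Start: x ≡ 1 (mod 4).
  Combine with x ≡ 5 (mod 13); new modulus lcm = 52.
    Write x = 1 + 4·t and substitute into x ≡ 5 (mod 13): 4·t ≡ 5 − 1 = 4 (mod 13).
    The inverse of 4 mod 13 is 10 (since 4·10 = 40 = 3·13 + 1), so t ≡ 10·4 = 40 ≡ 1 (mod 13).
    Then x = 1 + 4·1 = 5, valid modulo lcm(4, 13) = 52: x ≡ 5 (mod 52).
  Combine with x ≡ 12 (mod 17); new modulus lcm = 884.
    Write x = 5 + 52·t and substitute into x ≡ 12 (mod 17): 52·t ≡ 12 − 5 = 7 (mod 17).
    Reduce coefficients mod 17: 1·t ≡ 7 (mod 17).
    So t ≡ 7 (mod 17).
    Then x = 5 + 52·7 = 369, valid modulo lcm(52, 17) = 884: x ≡ 369 (mod 884).
  Combine with x ≡ 8 (mod 11); new modulus lcm = 9724.
    Write x = 369 + 884·t and substitute into x ≡ 8 (mod 11): 884·t ≡ 8 − 369 = -361 (mod 11).
    Reduce coefficients mod 11: 4·t ≡ 2 (mod 11).
    The inverse of 4 mod 11 is 3 (since 4·3 = 12 = 1·11 + 1), so t ≡ 3·2 = 6 ≡ 6 (mod 11).
    Then x = 369 + 884·6 = 5673, valid modulo lcm(884, 11) = 9724: x ≡ 5673 (mod 9724).
Verify against each original: 5673 mod 4 = 1, 5673 mod 13 = 5, 5673 mod 17 = 12, 5673 mod 11 = 8.

x ≡ 5673 (mod 9724).


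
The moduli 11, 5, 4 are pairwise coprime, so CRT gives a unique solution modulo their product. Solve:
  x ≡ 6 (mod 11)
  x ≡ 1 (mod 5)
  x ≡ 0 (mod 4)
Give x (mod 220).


Moduli 11, 5, 4 are pairwise coprime; by CRT there is a unique solution modulo M = 11 · 5 · 4 = 220.
Solve pairwise, accumulating the modulus:
  Start with x ≡ 6 (mod 11).
  Combine with x ≡ 1 (mod 5): since gcd(11, 5) = 1, we get a unique residue mod 55.
    Write x = 6 + 11·t and substitute into x ≡ 1 (mod 5): 11·t ≡ 1 − 6 = -5 (mod 5).
    Reduce coefficients mod 5: 1·t ≡ 0 (mod 5).
    So t ≡ 0 (mod 5).
    Then x = 6 + 11·0 = 6, valid modulo lcm(11, 5) = 55: x ≡ 6 (mod 55).
  Combine with x ≡ 0 (mod 4): since gcd(55, 4) = 1, we get a unique residue mod 220.
    Write x = 6 + 55·t and substitute into x ≡ 0 (mod 4): 55·t ≡ 0 − 6 = -6 (mod 4).
    Reduce coefficients mod 4: 3·t ≡ 2 (mod 4).
    The inverse of 3 mod 4 is 3 (since 3·3 = 9 = 2·4 + 1), so t ≡ 3·2 = 6 ≡ 2 (mod 4).
    Then x = 6 + 55·2 = 116, valid modulo lcm(55, 4) = 220: x ≡ 116 (mod 220).
Verify: 116 mod 11 = 6 ✓, 116 mod 5 = 1 ✓, 116 mod 4 = 0 ✓.

x ≡ 116 (mod 220).


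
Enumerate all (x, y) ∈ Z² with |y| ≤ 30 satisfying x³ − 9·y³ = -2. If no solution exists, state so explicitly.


The equation is x³ - 9y³ = -2. For fixed y, x³ = 9·y³ − 2, so a solution requires the RHS to be a perfect cube.
Strategy: iterate y from -30 to 30, compute RHS = 9·y³ − 2, and check whether it is a (positive or negative) perfect cube.
Check small values of y:
  y = 0: RHS = -2 is not a perfect cube.
  y = 1: RHS = 7 is not a perfect cube.
  y = -1: RHS = -11 is not a perfect cube.
  y = 2: RHS = 70 is not a perfect cube.
  y = -2: RHS = -74 is not a perfect cube.
  y = 3: RHS = 241 is not a perfect cube.
  y = -3: RHS = -245 is not a perfect cube.
Continuing the search up to |y| = 30 finds no solutions either.
No (x, y) in the scanned range satisfies the equation.

No integer solutions with |y| ≤ 30.


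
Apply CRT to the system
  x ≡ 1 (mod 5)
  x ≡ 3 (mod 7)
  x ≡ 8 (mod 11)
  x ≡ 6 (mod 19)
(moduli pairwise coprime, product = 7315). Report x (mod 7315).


Product of moduli M = 5 · 7 · 11 · 19 = 7315.
Merge one congruence at a time:
  Start: x ≡ 1 (mod 5).
  Combine with x ≡ 3 (mod 7); new modulus lcm = 35.
    Write x = 1 + 5·t and substitute into x ≡ 3 (mod 7): 5·t ≡ 3 − 1 = 2 (mod 7).
    The inverse of 5 mod 7 is 3 (since 5·3 = 15 = 2·7 + 1), so t ≡ 3·2 = 6 ≡ 6 (mod 7).
    Then x = 1 + 5·6 = 31, valid modulo lcm(5, 7) = 35: x ≡ 31 (mod 35).
  Combine with x ≡ 8 (mod 11); new modulus lcm = 385.
    Write x = 31 + 35·t and substitute into x ≡ 8 (mod 11): 35·t ≡ 8 − 31 = -23 (mod 11).
    Reduce coefficients mod 11: 2·t ≡ 10 (mod 11).
    The inverse of 2 mod 11 is 6 (since 2·6 = 12 = 1·11 + 1), so t ≡ 6·10 = 60 ≡ 5 (mod 11).
    Then x = 31 + 35·5 = 206, valid modulo lcm(35, 11) = 385: x ≡ 206 (mod 385).
  Combine with x ≡ 6 (mod 19); new modulus lcm = 7315.
    Write x = 206 + 385·t and substitute into x ≡ 6 (mod 19): 385·t ≡ 6 − 206 = -200 (mod 19).
    Reduce coefficients mod 19: 5·t ≡ 9 (mod 19).
    The inverse of 5 mod 19 is 4 (since 5·4 = 20 = 1·19 + 1), so t ≡ 4·9 = 36 ≡ 17 (mod 19).
    Then x = 206 + 385·17 = 6751, valid modulo lcm(385, 19) = 7315: x ≡ 6751 (mod 7315).
Verify against each original: 6751 mod 5 = 1, 6751 mod 7 = 3, 6751 mod 11 = 8, 6751 mod 19 = 6.

x ≡ 6751 (mod 7315).


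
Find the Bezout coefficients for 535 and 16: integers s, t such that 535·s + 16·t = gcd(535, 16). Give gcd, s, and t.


Euclidean algorithm on (535, 16) — divide until remainder is 0:
  535 = 33 · 16 + 7
  16 = 2 · 7 + 2
  7 = 3 · 2 + 1
  2 = 2 · 1 + 0
gcd(535, 16) = 1.
Track Bezout coefficients alongside the remainders: start with r₀ = 535 = a·1 + b·0 (s = 1, t = 0) and r₁ = 16 = a·0 + b·1 (s = 0, t = 1); each new remainder r_{k+1} = r_{k-1} − q_k·r_k inherits s_{k+1} = s_{k-1} − q_k·s_k, t_{k+1} = t_{k-1} − q_k·t_k, so r_k = a·s_k + b·t_k at every step:
  q = 33: r = 7, s = 1 − 33·0 = 1, t = 0 − 33·1 = -33  (check: 535·1 + 16·(-33) = 7)
  q = 2: r = 2, s = 0 − 2·1 = -2, t = 1 − 2·(-33) = 67  (check: 535·(-2) + 16·67 = 2)
  q = 3: r = 1, s = 1 − 3·(-2) = 7, t = -33 − 3·67 = -234  (check: 535·7 + 16·(-234) = 1)
The row with r = 1 (the gcd) gives the Bezout coefficients s = 7, t = -234.
Result: 535 · (7) + 16 · (-234) = 1.

gcd(535, 16) = 1; s = 7, t = -234 (check: 535·7 + 16·(-234) = 1).


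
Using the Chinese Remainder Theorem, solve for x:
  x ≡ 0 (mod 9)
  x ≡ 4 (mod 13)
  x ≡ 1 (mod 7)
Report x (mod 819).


Moduli 9, 13, 7 are pairwise coprime; by CRT there is a unique solution modulo M = 9 · 13 · 7 = 819.
Solve pairwise, accumulating the modulus:
  Start with x ≡ 0 (mod 9).
  Combine with x ≡ 4 (mod 13): since gcd(9, 13) = 1, we get a unique residue mod 117.
    Write x = 0 + 9·t and substitute into x ≡ 4 (mod 13): 9·t ≡ 4 − 0 = 4 (mod 13).
    The inverse of 9 mod 13 is 3 (since 9·3 = 27 = 2·13 + 1), so t ≡ 3·4 = 12 ≡ 12 (mod 13).
    Then x = 0 + 9·12 = 108, valid modulo lcm(9, 13) = 117: x ≡ 108 (mod 117).
  Combine with x ≡ 1 (mod 7): since gcd(117, 7) = 1, we get a unique residue mod 819.
    Write x = 108 + 117·t and substitute into x ≡ 1 (mod 7): 117·t ≡ 1 − 108 = -107 (mod 7).
    Reduce coefficients mod 7: 5·t ≡ 5 (mod 7).
    The inverse of 5 mod 7 is 3 (since 5·3 = 15 = 2·7 + 1), so t ≡ 3·5 = 15 ≡ 1 (mod 7).
    Then x = 108 + 117·1 = 225, valid modulo lcm(117, 7) = 819: x ≡ 225 (mod 819).
Verify: 225 mod 9 = 0 ✓, 225 mod 13 = 4 ✓, 225 mod 7 = 1 ✓.

x ≡ 225 (mod 819).


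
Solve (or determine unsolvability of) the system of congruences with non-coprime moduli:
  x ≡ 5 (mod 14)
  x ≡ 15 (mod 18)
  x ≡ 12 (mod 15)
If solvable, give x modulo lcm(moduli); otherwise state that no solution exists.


Moduli 14, 18, 15 are not pairwise coprime, so CRT works modulo lcm(m_i) when all pairwise compatibility conditions hold.
Pairwise compatibility: gcd(m_i, m_j) must divide a_i - a_j for every pair.
Merge one congruence at a time:
  Start: x ≡ 5 (mod 14).
  Combine with x ≡ 15 (mod 18): gcd(14, 18) = 2; 15 - 5 = 10, which IS divisible by 2, so compatible.
    Write x = 5 + 14·t and substitute into x ≡ 15 (mod 18): 14·t ≡ 15 − 5 = 10 (mod 18).
    Divide the congruence (and modulus) by g = 2: 7·t ≡ 5 (mod 9).
    The inverse of 7 mod 9 is 4 (since 7·4 = 28 = 3·9 + 1), so t ≡ 4·5 = 20 ≡ 2 (mod 9).
    Then x = 5 + 14·2 = 33, valid modulo lcm(14, 18) = 126: x ≡ 33 (mod 126).
  Combine with x ≡ 12 (mod 15): gcd(126, 15) = 3; 12 - 33 = -21, which IS divisible by 3, so compatible.
    Write x = 33 + 126·t and substitute into x ≡ 12 (mod 15): 126·t ≡ 12 − 33 = -21 (mod 15).
    Divide the congruence (and modulus) by g = 3: 42·t ≡ -7 (mod 5).
    Reduce coefficients mod 5: 2·t ≡ 3 (mod 5).
    The inverse of 2 mod 5 is 3 (since 2·3 = 6 = 1·5 + 1), so t ≡ 3·3 = 9 ≡ 4 (mod 5).
    Then x = 33 + 126·4 = 537, valid modulo lcm(126, 15) = 630: x ≡ 537 (mod 630).
Verify: 537 mod 14 = 5, 537 mod 18 = 15, 537 mod 15 = 12.

x ≡ 537 (mod 630).


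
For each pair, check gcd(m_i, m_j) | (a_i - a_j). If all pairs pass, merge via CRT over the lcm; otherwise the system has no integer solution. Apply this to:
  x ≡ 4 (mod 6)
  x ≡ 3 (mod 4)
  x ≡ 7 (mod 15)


Moduli 6, 4, 15 are not pairwise coprime, so CRT works modulo lcm(m_i) when all pairwise compatibility conditions hold.
Pairwise compatibility: gcd(m_i, m_j) must divide a_i - a_j for every pair.
Merge one congruence at a time:
  Start: x ≡ 4 (mod 6).
  Combine with x ≡ 3 (mod 4): gcd(6, 4) = 2, and 3 - 4 = -1 is NOT divisible by 2.
    ⇒ system is inconsistent (no integer solution).

No solution (the system is inconsistent).


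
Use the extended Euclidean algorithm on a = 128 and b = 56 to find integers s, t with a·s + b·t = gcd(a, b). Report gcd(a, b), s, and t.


Euclidean algorithm on (128, 56) — divide until remainder is 0:
  128 = 2 · 56 + 16
  56 = 3 · 16 + 8
  16 = 2 · 8 + 0
gcd(128, 56) = 8.
Track Bezout coefficients alongside the remainders: start with r₀ = 128 = a·1 + b·0 (s = 1, t = 0) and r₁ = 56 = a·0 + b·1 (s = 0, t = 1); each new remainder r_{k+1} = r_{k-1} − q_k·r_k inherits s_{k+1} = s_{k-1} − q_k·s_k, t_{k+1} = t_{k-1} − q_k·t_k, so r_k = a·s_k + b·t_k at every step:
  q = 2: r = 16, s = 1 − 2·0 = 1, t = 0 − 2·1 = -2  (check: 128·1 + 56·(-2) = 16)
  q = 3: r = 8, s = 0 − 3·1 = -3, t = 1 − 3·(-2) = 7  (check: 128·(-3) + 56·7 = 8)
The row with r = 8 (the gcd) gives the Bezout coefficients s = -3, t = 7.
Result: 128 · (-3) + 56 · (7) = 8.

gcd(128, 56) = 8; s = -3, t = 7 (check: 128·(-3) + 56·7 = 8).


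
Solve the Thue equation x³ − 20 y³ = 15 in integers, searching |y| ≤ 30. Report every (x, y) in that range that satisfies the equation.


The equation is x³ - 20y³ = 15. For fixed y, x³ = 20·y³ + 15, so a solution requires the RHS to be a perfect cube.
Strategy: iterate y from -30 to 30, compute RHS = 20·y³ + 15, and check whether it is a (positive or negative) perfect cube.
Check small values of y:
  y = 0: RHS = 15 is not a perfect cube.
  y = 1: RHS = 35 is not a perfect cube.
  y = -1: RHS = -5 is not a perfect cube.
  y = 2: RHS = 175 is not a perfect cube.
  y = -2: RHS = -145 is not a perfect cube.
  y = 3: RHS = 555 is not a perfect cube.
  y = -3: RHS = -525 is not a perfect cube.
Continuing the search up to |y| = 30 finds no solutions either.
No (x, y) in the scanned range satisfies the equation.

No integer solutions with |y| ≤ 30.


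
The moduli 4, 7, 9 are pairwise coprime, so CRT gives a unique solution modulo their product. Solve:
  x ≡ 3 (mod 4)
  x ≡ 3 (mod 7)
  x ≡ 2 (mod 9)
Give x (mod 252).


Moduli 4, 7, 9 are pairwise coprime; by CRT there is a unique solution modulo M = 4 · 7 · 9 = 252.
Solve pairwise, accumulating the modulus:
  Start with x ≡ 3 (mod 4).
  Combine with x ≡ 3 (mod 7): since gcd(4, 7) = 1, we get a unique residue mod 28.
    Write x = 3 + 4·t and substitute into x ≡ 3 (mod 7): 4·t ≡ 3 − 3 = 0 (mod 7).
    The inverse of 4 mod 7 is 2 (since 4·2 = 8 = 1·7 + 1), so t ≡ 2·0 = 0 ≡ 0 (mod 7).
    Then x = 3 + 4·0 = 3, valid modulo lcm(4, 7) = 28: x ≡ 3 (mod 28).
  Combine with x ≡ 2 (mod 9): since gcd(28, 9) = 1, we get a unique residue mod 252.
    Write x = 3 + 28·t and substitute into x ≡ 2 (mod 9): 28·t ≡ 2 − 3 = -1 (mod 9).
    Reduce coefficients mod 9: 1·t ≡ 8 (mod 9).
    So t ≡ 8 (mod 9).
    Then x = 3 + 28·8 = 227, valid modulo lcm(28, 9) = 252: x ≡ 227 (mod 252).
Verify: 227 mod 4 = 3 ✓, 227 mod 7 = 3 ✓, 227 mod 9 = 2 ✓.

x ≡ 227 (mod 252).


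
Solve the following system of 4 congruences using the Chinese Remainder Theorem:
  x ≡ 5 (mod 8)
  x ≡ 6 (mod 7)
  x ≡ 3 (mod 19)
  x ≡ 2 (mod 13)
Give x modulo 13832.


Product of moduli M = 8 · 7 · 19 · 13 = 13832.
Merge one congruence at a time:
  Start: x ≡ 5 (mod 8).
  Combine with x ≡ 6 (mod 7); new modulus lcm = 56.
    Write x = 5 + 8·t and substitute into x ≡ 6 (mod 7): 8·t ≡ 6 − 5 = 1 (mod 7).
    Reduce coefficients mod 7: 1·t ≡ 1 (mod 7).
    So t ≡ 1 (mod 7).
    Then x = 5 + 8·1 = 13, valid modulo lcm(8, 7) = 56: x ≡ 13 (mod 56).
  Combine with x ≡ 3 (mod 19); new modulus lcm = 1064.
    Write x = 13 + 56·t and substitute into x ≡ 3 (mod 19): 56·t ≡ 3 − 13 = -10 (mod 19).
    Reduce coefficients mod 19: 18·t ≡ 9 (mod 19).
    The inverse of 18 mod 19 is 18 (since 18·18 = 324 = 17·19 + 1), so t ≡ 18·9 = 162 ≡ 10 (mod 19).
    Then x = 13 + 56·10 = 573, valid modulo lcm(56, 19) = 1064: x ≡ 573 (mod 1064).
  Combine with x ≡ 2 (mod 13); new modulus lcm = 13832.
    Write x = 573 + 1064·t and substitute into x ≡ 2 (mod 13): 1064·t ≡ 2 − 573 = -571 (mod 13).
    Reduce coefficients mod 13: 11·t ≡ 1 (mod 13).
    The inverse of 11 mod 13 is 6 (since 11·6 = 66 = 5·13 + 1), so t ≡ 6·1 = 6 ≡ 6 (mod 13).
    Then x = 573 + 1064·6 = 6957, valid modulo lcm(1064, 13) = 13832: x ≡ 6957 (mod 13832).
Verify against each original: 6957 mod 8 = 5, 6957 mod 7 = 6, 6957 mod 19 = 3, 6957 mod 13 = 2.

x ≡ 6957 (mod 13832).


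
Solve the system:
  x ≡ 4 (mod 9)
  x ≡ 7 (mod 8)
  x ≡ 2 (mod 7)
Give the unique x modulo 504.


Moduli 9, 8, 7 are pairwise coprime; by CRT there is a unique solution modulo M = 9 · 8 · 7 = 504.
Solve pairwise, accumulating the modulus:
  Start with x ≡ 4 (mod 9).
  Combine with x ≡ 7 (mod 8): since gcd(9, 8) = 1, we get a unique residue mod 72.
    Write x = 4 + 9·t and substitute into x ≡ 7 (mod 8): 9·t ≡ 7 − 4 = 3 (mod 8).
    Reduce coefficients mod 8: 1·t ≡ 3 (mod 8).
    So t ≡ 3 (mod 8).
    Then x = 4 + 9·3 = 31, valid modulo lcm(9, 8) = 72: x ≡ 31 (mod 72).
  Combine with x ≡ 2 (mod 7): since gcd(72, 7) = 1, we get a unique residue mod 504.
    Write x = 31 + 72·t and substitute into x ≡ 2 (mod 7): 72·t ≡ 2 − 31 = -29 (mod 7).
    Reduce coefficients mod 7: 2·t ≡ 6 (mod 7).
    The inverse of 2 mod 7 is 4 (since 2·4 = 8 = 1·7 + 1), so t ≡ 4·6 = 24 ≡ 3 (mod 7).
    Then x = 31 + 72·3 = 247, valid modulo lcm(72, 7) = 504: x ≡ 247 (mod 504).
Verify: 247 mod 9 = 4 ✓, 247 mod 8 = 7 ✓, 247 mod 7 = 2 ✓.

x ≡ 247 (mod 504).


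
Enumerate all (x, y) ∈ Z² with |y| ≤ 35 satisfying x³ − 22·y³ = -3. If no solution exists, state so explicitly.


The equation is x³ - 22y³ = -3. For fixed y, x³ = 22·y³ − 3, so a solution requires the RHS to be a perfect cube.
Strategy: iterate y from -35 to 35, compute RHS = 22·y³ − 3, and check whether it is a (positive or negative) perfect cube.
Check small values of y:
  y = 0: RHS = -3 is not a perfect cube.
  y = 1: RHS = 19 is not a perfect cube.
  y = -1: RHS = -25 is not a perfect cube.
  y = 2: RHS = 173 is not a perfect cube.
  y = -2: RHS = -179 is not a perfect cube.
  y = 3: RHS = 591 is not a perfect cube.
  y = -3: RHS = -597 is not a perfect cube.
Continuing the search up to |y| = 35 finds no solutions either.
No (x, y) in the scanned range satisfies the equation.

No integer solutions with |y| ≤ 35.


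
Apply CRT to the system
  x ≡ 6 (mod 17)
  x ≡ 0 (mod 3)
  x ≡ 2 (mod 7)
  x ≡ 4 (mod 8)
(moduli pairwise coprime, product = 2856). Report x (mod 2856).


Product of moduli M = 17 · 3 · 7 · 8 = 2856.
Merge one congruence at a time:
  Start: x ≡ 6 (mod 17).
  Combine with x ≡ 0 (mod 3); new modulus lcm = 51.
    Write x = 6 + 17·t and substitute into x ≡ 0 (mod 3): 17·t ≡ 0 − 6 = -6 (mod 3).
    Reduce coefficients mod 3: 2·t ≡ 0 (mod 3).
    The inverse of 2 mod 3 is 2 (since 2·2 = 4 = 1·3 + 1), so t ≡ 2·0 = 0 ≡ 0 (mod 3).
    Then x = 6 + 17·0 = 6, valid modulo lcm(17, 3) = 51: x ≡ 6 (mod 51).
  Combine with x ≡ 2 (mod 7); new modulus lcm = 357.
    Write x = 6 + 51·t and substitute into x ≡ 2 (mod 7): 51·t ≡ 2 − 6 = -4 (mod 7).
    Reduce coefficients mod 7: 2·t ≡ 3 (mod 7).
    The inverse of 2 mod 7 is 4 (since 2·4 = 8 = 1·7 + 1), so t ≡ 4·3 = 12 ≡ 5 (mod 7).
    Then x = 6 + 51·5 = 261, valid modulo lcm(51, 7) = 357: x ≡ 261 (mod 357).
  Combine with x ≡ 4 (mod 8); new modulus lcm = 2856.
    Write x = 261 + 357·t and substitute into x ≡ 4 (mod 8): 357·t ≡ 4 − 261 = -257 (mod 8).
    Reduce coefficients mod 8: 5·t ≡ 7 (mod 8).
    The inverse of 5 mod 8 is 5 (since 5·5 = 25 = 3·8 + 1), so t ≡ 5·7 = 35 ≡ 3 (mod 8).
    Then x = 261 + 357·3 = 1332, valid modulo lcm(357, 8) = 2856: x ≡ 1332 (mod 2856).
Verify against each original: 1332 mod 17 = 6, 1332 mod 3 = 0, 1332 mod 7 = 2, 1332 mod 8 = 4.

x ≡ 1332 (mod 2856).


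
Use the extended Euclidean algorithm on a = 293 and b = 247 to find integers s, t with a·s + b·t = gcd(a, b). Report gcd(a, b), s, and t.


Euclidean algorithm on (293, 247) — divide until remainder is 0:
  293 = 1 · 247 + 46
  247 = 5 · 46 + 17
  46 = 2 · 17 + 12
  17 = 1 · 12 + 5
  12 = 2 · 5 + 2
  5 = 2 · 2 + 1
  2 = 2 · 1 + 0
gcd(293, 247) = 1.
Track Bezout coefficients alongside the remainders: start with r₀ = 293 = a·1 + b·0 (s = 1, t = 0) and r₁ = 247 = a·0 + b·1 (s = 0, t = 1); each new remainder r_{k+1} = r_{k-1} − q_k·r_k inherits s_{k+1} = s_{k-1} − q_k·s_k, t_{k+1} = t_{k-1} − q_k·t_k, so r_k = a·s_k + b·t_k at every step:
  q = 1: r = 46, s = 1 − 1·0 = 1, t = 0 − 1·1 = -1  (check: 293·1 + 247·(-1) = 46)
  q = 5: r = 17, s = 0 − 5·1 = -5, t = 1 − 5·(-1) = 6  (check: 293·(-5) + 247·6 = 17)
  q = 2: r = 12, s = 1 − 2·(-5) = 11, t = -1 − 2·6 = -13  (check: 293·11 + 247·(-13) = 12)
  q = 1: r = 5, s = -5 − 1·11 = -16, t = 6 − 1·(-13) = 19  (check: 293·(-16) + 247·19 = 5)
  q = 2: r = 2, s = 11 − 2·(-16) = 43, t = -13 − 2·19 = -51  (check: 293·43 + 247·(-51) = 2)
  q = 2: r = 1, s = -16 − 2·43 = -102, t = 19 − 2·(-51) = 121  (check: 293·(-102) + 247·121 = 1)
The row with r = 1 (the gcd) gives the Bezout coefficients s = -102, t = 121.
Result: 293 · (-102) + 247 · (121) = 1.

gcd(293, 247) = 1; s = -102, t = 121 (check: 293·(-102) + 247·121 = 1).
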